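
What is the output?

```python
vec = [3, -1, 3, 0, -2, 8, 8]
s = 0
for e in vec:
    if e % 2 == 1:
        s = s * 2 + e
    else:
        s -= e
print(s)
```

e=3: odd, s = 0*2+3 = 3
e=-1: odd, s = 3*2+(-1) = 5
e=3: odd, s = 5*2+3 = 13
e=0: not odd, s = 13-0 = 13
e=-2: not odd, s = 13-(-2) = 15
e=8: not odd, s = 15-8 = 7
e=8: not odd, s = 7-8 = -1

-1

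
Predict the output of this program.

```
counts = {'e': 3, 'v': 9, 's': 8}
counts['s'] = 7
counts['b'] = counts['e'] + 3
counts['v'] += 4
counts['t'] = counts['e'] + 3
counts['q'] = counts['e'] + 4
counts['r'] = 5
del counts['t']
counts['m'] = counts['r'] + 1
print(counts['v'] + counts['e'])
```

counts['s'] = 7 → {'e': 3, 'v': 9, 's': 7}
counts['b'] = counts['e']+3 = 6 → {'e': 3, 'v': 9, 's': 7, 'b': 6}
counts['v'] = 9+4 = 13 → {'e': 3, 'v': 13, 's': 7, 'b': 6}
counts['t'] = counts['e']+3 = 6 → {'e': 3, 'v': 13, 's': 7, 'b': 6, 't': 6}
counts['q'] = counts['e']+4 = 7 → {'e': 3, 'v': 13, 's': 7, 'b': 6, 't': 6, 'q': 7}
counts['r'] = 5 → {'e': 3, 'v': 13, 's': 7, 'b': 6, 't': 6, 'q': 7, 'r': 5}
del 't' → {'e': 3, 'v': 13, 's': 7, 'b': 6, 'q': 7, 'r': 5}
counts['m'] = counts['r']+1 = 6 → {'e': 3, 'v': 13, 's': 7, 'b': 6, 'q': 7, 'r': 5, 'm': 6}
counts['v']+counts['e'] = 13+3 = 16

16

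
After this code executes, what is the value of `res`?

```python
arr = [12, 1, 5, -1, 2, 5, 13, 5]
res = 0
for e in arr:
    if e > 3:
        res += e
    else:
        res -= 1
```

37

e=12: >3, res = 0+12 = 12
e=1: not >3, res = 12-1 = 11
e=5: >3, res = 11+5 = 16
e=-1: not >3, res = 16-1 = 15
e=2: not >3, res = 15-1 = 14
e=5: >3, res = 14+5 = 19
e=13: >3, res = 19+13 = 32
e=5: >3, res = 32+5 = 37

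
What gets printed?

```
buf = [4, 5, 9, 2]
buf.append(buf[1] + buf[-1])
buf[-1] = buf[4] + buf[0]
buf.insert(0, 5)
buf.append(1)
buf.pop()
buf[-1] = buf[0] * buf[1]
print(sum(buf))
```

45

append buf[1]+buf[-1] = 5+2 = 7 → [4, 5, 9, 2, 7]
buf[-1] = buf[4]+buf[0] = 7+4 = 11 → [4, 5, 9, 2, 11]
insert 5 at 0 → [5, 4, 5, 9, 2, 11]
append 1 → [5, 4, 5, 9, 2, 11, 1]
pop() removes 1 → [5, 4, 5, 9, 2, 11]
buf[-1] = buf[0]*buf[1] = 5*4 = 20 → [5, 4, 5, 9, 2, 20]
sum = 45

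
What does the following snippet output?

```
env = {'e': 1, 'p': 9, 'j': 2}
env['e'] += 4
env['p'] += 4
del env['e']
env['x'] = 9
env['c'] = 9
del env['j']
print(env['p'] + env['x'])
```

env['e'] = 1+4 = 5 → {'e': 5, 'p': 9, 'j': 2}
env['p'] = 9+4 = 13 → {'e': 5, 'p': 13, 'j': 2}
del 'e' → {'p': 13, 'j': 2}
env['x'] = 9 → {'p': 13, 'j': 2, 'x': 9}
env['c'] = 9 → {'p': 13, 'j': 2, 'x': 9, 'c': 9}
del 'j' → {'p': 13, 'x': 9, 'c': 9}
env['p']+env['x'] = 13+9 = 22

22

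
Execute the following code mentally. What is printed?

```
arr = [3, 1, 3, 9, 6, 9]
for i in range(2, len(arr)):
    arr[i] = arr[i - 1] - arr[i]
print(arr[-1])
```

-26

i=2: arr[2] = 1-3 = -2 → [3, 1, -2, 9, 6, 9]
i=3: arr[3] = (-2)-9 = -11 → [3, 1, -2, -11, 6, 9]
i=4: arr[4] = (-11)-6 = -17 → [3, 1, -2, -11, -17, 9]
i=5: arr[5] = (-17)-9 = -26 → [3, 1, -2, -11, -17, -26]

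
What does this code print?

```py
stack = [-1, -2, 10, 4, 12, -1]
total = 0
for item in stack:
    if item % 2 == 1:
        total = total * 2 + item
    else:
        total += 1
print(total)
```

5

item=-1: odd, total = 0*2+(-1) = -1
item=-2: not odd, total = (-1)+1 = 0
item=10: not odd, total = 0+1 = 1
item=4: not odd, total = 1+1 = 2
item=12: not odd, total = 2+1 = 3
item=-1: odd, total = 3*2+(-1) = 5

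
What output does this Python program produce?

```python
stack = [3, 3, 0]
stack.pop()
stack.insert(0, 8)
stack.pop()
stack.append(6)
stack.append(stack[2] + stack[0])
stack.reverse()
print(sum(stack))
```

pop() removes 0 → [3, 3]
insert 8 at 0 → [8, 3, 3]
pop() removes 3 → [8, 3]
append 6 → [8, 3, 6]
append stack[2]+stack[0] = 6+8 = 14 → [8, 3, 6, 14]
reverse → [14, 6, 3, 8]
sum = 31

31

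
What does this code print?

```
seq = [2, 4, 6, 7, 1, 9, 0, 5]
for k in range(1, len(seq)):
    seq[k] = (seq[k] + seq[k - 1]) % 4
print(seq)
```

[2, 2, 0, 3, 0, 1, 1, 2]

k=1: seq[1] = (4+2)%4 = 2 → [2, 2, 6, 7, 1, 9, 0, 5]
k=2: seq[2] = (6+2)%4 = 0 → [2, 2, 0, 7, 1, 9, 0, 5]
k=3: seq[3] = (7+0)%4 = 3 → [2, 2, 0, 3, 1, 9, 0, 5]
k=4: seq[4] = (1+3)%4 = 0 → [2, 2, 0, 3, 0, 9, 0, 5]
k=5: seq[5] = (9+0)%4 = 1 → [2, 2, 0, 3, 0, 1, 0, 5]
k=6: seq[6] = (0+1)%4 = 1 → [2, 2, 0, 3, 0, 1, 1, 5]
k=7: seq[7] = (5+1)%4 = 2 → [2, 2, 0, 3, 0, 1, 1, 2]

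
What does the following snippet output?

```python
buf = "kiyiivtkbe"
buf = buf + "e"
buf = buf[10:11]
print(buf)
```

+ 'e' → 'kiyiivtkbee'
slice [10:11] → 'e'

e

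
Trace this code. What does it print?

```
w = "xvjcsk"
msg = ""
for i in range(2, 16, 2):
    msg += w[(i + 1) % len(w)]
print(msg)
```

ckvckvc

i=2: add w[3]='c' → 'c'
i=4: add w[5]='k' → 'ck'
i=6: add w[1]='v' → 'ckv'
i=8: add w[3]='c' → 'ckvc'
i=10: add w[5]='k' → 'ckvck'
i=12: add w[1]='v' → 'ckvckv'
i=14: add w[3]='c' → 'ckvckvc'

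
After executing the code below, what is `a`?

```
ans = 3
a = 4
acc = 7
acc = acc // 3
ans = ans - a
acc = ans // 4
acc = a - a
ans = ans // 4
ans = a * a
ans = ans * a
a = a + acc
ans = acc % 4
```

4

acc = 7//3 = 2
ans = 3-4 = -1
acc = (-1)//4 = -1
acc = 4-4 = 0
ans = (-1)//4 = -1
ans = 4*4 = 16
ans = 16*4 = 64
a = 4+0 = 4
ans = 0%4 = 0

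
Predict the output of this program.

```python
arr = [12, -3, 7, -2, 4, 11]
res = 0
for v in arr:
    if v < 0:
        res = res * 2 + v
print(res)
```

-8

v=12: not <0
v=-3: <0, res = 0*2+(-3) = -3
v=7: not <0
v=-2: <0, res = (-3)*2+(-2) = -8
v=4: not <0
v=11: not <0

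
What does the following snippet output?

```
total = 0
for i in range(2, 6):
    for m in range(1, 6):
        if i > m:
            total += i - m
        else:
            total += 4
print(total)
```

60

i=2,m=1: 2>1, total = 0+1 = 1
i=2,m=2: not 2>2, total = 1+4 = 5
i=2,m=3: not 2>3, total = 5+4 = 9
i=2,m=4: not 2>4, total = 9+4 = 13
i=2,m=5: not 2>5, total = 13+4 = 17
i=3,m=1: 3>1, total = 17+2 = 19
i=3,m=2: 3>2, total = 19+1 = 20
i=3,m=3: not 3>3, total = 20+4 = 24
i=3,m=4: not 3>4, total = 24+4 = 28
i=3,m=5: not 3>5, total = 28+4 = 32
i=4,m=1: 4>1, total = 32+3 = 35
i=4,m=2: 4>2, total = 35+2 = 37
i=4,m=3: 4>3, total = 37+1 = 38
i=4,m=4: not 4>4, total = 38+4 = 42
i=4,m=5: not 4>5, total = 42+4 = 46
i=5,m=1: 5>1, total = 46+4 = 50
i=5,m=2: 5>2, total = 50+3 = 53
i=5,m=3: 5>3, total = 53+2 = 55
i=5,m=4: 5>4, total = 55+1 = 56
i=5,m=5: not 5>5, total = 56+4 = 60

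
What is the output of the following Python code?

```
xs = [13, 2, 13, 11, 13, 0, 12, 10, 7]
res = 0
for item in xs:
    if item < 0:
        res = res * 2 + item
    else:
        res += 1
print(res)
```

9

item=13: not <0, res = 0+1 = 1
item=2: not <0, res = 1+1 = 2
item=13: not <0, res = 2+1 = 3
item=11: not <0, res = 3+1 = 4
item=13: not <0, res = 4+1 = 5
item=0: not <0, res = 5+1 = 6
item=12: not <0, res = 6+1 = 7
item=10: not <0, res = 7+1 = 8
item=7: not <0, res = 8+1 = 9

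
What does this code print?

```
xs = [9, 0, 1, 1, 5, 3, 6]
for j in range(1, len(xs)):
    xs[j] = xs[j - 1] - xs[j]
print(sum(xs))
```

j=1: xs[1] = 9-0 = 9 → [9, 9, 1, 1, 5, 3, 6]
j=2: xs[2] = 9-1 = 8 → [9, 9, 8, 1, 5, 3, 6]
j=3: xs[3] = 8-1 = 7 → [9, 9, 8, 7, 5, 3, 6]
j=4: xs[4] = 7-5 = 2 → [9, 9, 8, 7, 2, 3, 6]
j=5: xs[5] = 2-3 = -1 → [9, 9, 8, 7, 2, -1, 6]
j=6: xs[6] = (-1)-6 = -7 → [9, 9, 8, 7, 2, -1, -7]
sum = 27

27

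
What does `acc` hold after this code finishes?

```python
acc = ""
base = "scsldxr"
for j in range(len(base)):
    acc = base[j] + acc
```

'rxdlscs'

j=0: prepend 's' → 's'
j=1: prepend 'c' → 'cs'
j=2: prepend 's' → 'scs'
j=3: prepend 'l' → 'lscs'
j=4: prepend 'd' → 'dlscs'
j=5: prepend 'x' → 'xdlscs'
j=6: prepend 'r' → 'rxdlscs'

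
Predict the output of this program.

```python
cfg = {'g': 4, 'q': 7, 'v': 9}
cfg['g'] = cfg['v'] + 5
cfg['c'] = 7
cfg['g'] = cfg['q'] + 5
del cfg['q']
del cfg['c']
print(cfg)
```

cfg['g'] = cfg['v']+5 = 14 → {'g': 14, 'q': 7, 'v': 9}
cfg['c'] = 7 → {'g': 14, 'q': 7, 'v': 9, 'c': 7}
cfg['g'] = cfg['q']+5 = 12 → {'g': 12, 'q': 7, 'v': 9, 'c': 7}
del 'q' → {'g': 12, 'v': 9, 'c': 7}
del 'c' → {'g': 12, 'v': 9}

{'g': 12, 'v': 9}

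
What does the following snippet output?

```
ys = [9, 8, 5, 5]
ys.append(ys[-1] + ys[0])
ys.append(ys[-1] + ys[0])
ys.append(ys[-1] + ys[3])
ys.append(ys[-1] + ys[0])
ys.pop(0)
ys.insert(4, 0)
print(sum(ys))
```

append ys[-1]+ys[0] = 5+9 = 14 → [9, 8, 5, 5, 14]
append ys[-1]+ys[0] = 14+9 = 23 → [9, 8, 5, 5, 14, 23]
append ys[-1]+ys[3] = 23+5 = 28 → [9, 8, 5, 5, 14, 23, 28]
append ys[-1]+ys[0] = 28+9 = 37 → [9, 8, 5, 5, 14, 23, 28, 37]
pop(0) removes 9 → [8, 5, 5, 14, 23, 28, 37]
insert 0 at 4 → [8, 5, 5, 14, 0, 23, 28, 37]
sum = 120

120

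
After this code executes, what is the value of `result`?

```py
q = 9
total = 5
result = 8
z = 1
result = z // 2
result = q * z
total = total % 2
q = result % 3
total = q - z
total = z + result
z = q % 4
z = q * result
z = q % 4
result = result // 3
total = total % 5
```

3

result = 1//2 = 0
result = 9*1 = 9
total = 5%2 = 1
q = 9%3 = 0
total = 0-1 = -1
total = 1+9 = 10
z = 0%4 = 0
z = 0*9 = 0
z = 0%4 = 0
result = 9//3 = 3
total = 10%5 = 0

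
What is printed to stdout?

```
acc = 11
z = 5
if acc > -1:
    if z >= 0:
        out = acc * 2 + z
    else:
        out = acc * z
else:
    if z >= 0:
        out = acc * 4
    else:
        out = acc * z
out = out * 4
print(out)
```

108

acc=11, z=5
acc > -1 is True; z >= 0 is True
→ out = acc * 2 + z = 27
out = 27*4 = 108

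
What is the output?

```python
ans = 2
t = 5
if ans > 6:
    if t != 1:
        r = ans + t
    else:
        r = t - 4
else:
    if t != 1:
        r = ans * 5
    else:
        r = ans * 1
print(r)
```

10

ans=2, t=5
ans > 6 is False; t != 1 is True
→ r = ans * 5 = 10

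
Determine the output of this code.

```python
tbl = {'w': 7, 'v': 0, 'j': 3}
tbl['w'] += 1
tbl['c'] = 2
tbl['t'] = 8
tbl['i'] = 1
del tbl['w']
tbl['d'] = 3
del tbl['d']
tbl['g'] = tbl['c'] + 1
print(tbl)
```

tbl['w'] = 7+1 = 8 → {'w': 8, 'v': 0, 'j': 3}
tbl['c'] = 2 → {'w': 8, 'v': 0, 'j': 3, 'c': 2}
tbl['t'] = 8 → {'w': 8, 'v': 0, 'j': 3, 'c': 2, 't': 8}
tbl['i'] = 1 → {'w': 8, 'v': 0, 'j': 3, 'c': 2, 't': 8, 'i': 1}
del 'w' → {'v': 0, 'j': 3, 'c': 2, 't': 8, 'i': 1}
tbl['d'] = 3 → {'v': 0, 'j': 3, 'c': 2, 't': 8, 'i': 1, 'd': 3}
del 'd' → {'v': 0, 'j': 3, 'c': 2, 't': 8, 'i': 1}
tbl['g'] = tbl['c']+1 = 3 → {'v': 0, 'j': 3, 'c': 2, 't': 8, 'i': 1, 'g': 3}

{'v': 0, 'j': 3, 'c': 2, 't': 8, 'i': 1, 'g': 3}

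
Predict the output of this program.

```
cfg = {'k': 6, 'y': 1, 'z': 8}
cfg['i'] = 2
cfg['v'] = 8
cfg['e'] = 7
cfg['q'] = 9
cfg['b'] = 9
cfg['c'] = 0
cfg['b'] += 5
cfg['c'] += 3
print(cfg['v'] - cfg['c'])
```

5

cfg['i'] = 2 → {'k': 6, 'y': 1, 'z': 8, 'i': 2}
cfg['v'] = 8 → {'k': 6, 'y': 1, 'z': 8, 'i': 2, 'v': 8}
cfg['e'] = 7 → {'k': 6, 'y': 1, 'z': 8, 'i': 2, 'v': 8, 'e': 7}
cfg['q'] = 9 → {'k': 6, 'y': 1, 'z': 8, 'i': 2, 'v': 8, 'e': 7, 'q': 9}
cfg['b'] = 9 → {'k': 6, 'y': 1, 'z': 8, 'i': 2, 'v': 8, 'e': 7, 'q': 9, 'b': 9}
cfg['c'] = 0 → {'k': 6, 'y': 1, 'z': 8, 'i': 2, 'v': 8, 'e': 7, 'q': 9, 'b': 9, 'c': 0}
cfg['b'] = 9+5 = 14 → {'k': 6, 'y': 1, 'z': 8, 'i': 2, 'v': 8, 'e': 7, 'q': 9, 'b': 14, 'c': 0}
cfg['c'] = 0+3 = 3 → {'k': 6, 'y': 1, 'z': 8, 'i': 2, 'v': 8, 'e': 7, 'q': 9, 'b': 14, 'c': 3}
cfg['v']-cfg['c'] = 8-3 = 5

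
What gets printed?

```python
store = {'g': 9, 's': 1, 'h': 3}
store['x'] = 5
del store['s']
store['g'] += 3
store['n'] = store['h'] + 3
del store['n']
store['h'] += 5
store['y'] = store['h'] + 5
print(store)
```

{'g': 12, 'h': 8, 'x': 5, 'y': 13}

store['x'] = 5 → {'g': 9, 's': 1, 'h': 3, 'x': 5}
del 's' → {'g': 9, 'h': 3, 'x': 5}
store['g'] = 9+3 = 12 → {'g': 12, 'h': 3, 'x': 5}
store['n'] = store['h']+3 = 6 → {'g': 12, 'h': 3, 'x': 5, 'n': 6}
del 'n' → {'g': 12, 'h': 3, 'x': 5}
store['h'] = 3+5 = 8 → {'g': 12, 'h': 8, 'x': 5}
store['y'] = store['h']+5 = 13 → {'g': 12, 'h': 8, 'x': 5, 'y': 13}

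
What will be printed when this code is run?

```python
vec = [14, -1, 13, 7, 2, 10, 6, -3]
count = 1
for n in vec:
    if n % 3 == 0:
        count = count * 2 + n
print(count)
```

n=14: not %3==0
n=-1: not %3==0
n=13: not %3==0
n=7: not %3==0
n=2: not %3==0
n=10: not %3==0
n=6: %3==0, count = 1*2+6 = 8
n=-3: %3==0, count = 8*2+(-3) = 13

13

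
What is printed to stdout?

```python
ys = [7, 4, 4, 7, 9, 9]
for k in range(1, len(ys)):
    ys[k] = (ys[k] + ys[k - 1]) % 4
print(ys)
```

[7, 3, 3, 2, 3, 0]

k=1: ys[1] = (4+7)%4 = 3 → [7, 3, 4, 7, 9, 9]
k=2: ys[2] = (4+3)%4 = 3 → [7, 3, 3, 7, 9, 9]
k=3: ys[3] = (7+3)%4 = 2 → [7, 3, 3, 2, 9, 9]
k=4: ys[4] = (9+2)%4 = 3 → [7, 3, 3, 2, 3, 9]
k=5: ys[5] = (9+3)%4 = 0 → [7, 3, 3, 2, 3, 0]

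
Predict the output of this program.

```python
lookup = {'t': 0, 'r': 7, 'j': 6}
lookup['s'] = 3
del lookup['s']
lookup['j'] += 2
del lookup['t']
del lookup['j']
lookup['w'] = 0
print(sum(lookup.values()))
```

7

lookup['s'] = 3 → {'t': 0, 'r': 7, 'j': 6, 's': 3}
del 's' → {'t': 0, 'r': 7, 'j': 6}
lookup['j'] = 6+2 = 8 → {'t': 0, 'r': 7, 'j': 8}
del 't' → {'r': 7, 'j': 8}
del 'j' → {'r': 7}
lookup['w'] = 0 → {'r': 7, 'w': 0}
sum of values = 7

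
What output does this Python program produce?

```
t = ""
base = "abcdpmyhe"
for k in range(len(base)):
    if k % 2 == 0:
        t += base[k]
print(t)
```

acpye

k=0: add 'a' → 'a'
k=1: skip
k=2: add 'c' → 'ac'
k=3: skip
k=4: add 'p' → 'acp'
k=5: skip
k=6: add 'y' → 'acpy'
k=7: skip
k=8: add 'e' → 'acpye'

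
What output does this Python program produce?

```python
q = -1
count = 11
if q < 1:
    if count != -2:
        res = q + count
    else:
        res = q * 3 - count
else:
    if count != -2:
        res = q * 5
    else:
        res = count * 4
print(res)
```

10

q=-1, count=11
q < 1 is True; count != -2 is True
→ res = q + count = 10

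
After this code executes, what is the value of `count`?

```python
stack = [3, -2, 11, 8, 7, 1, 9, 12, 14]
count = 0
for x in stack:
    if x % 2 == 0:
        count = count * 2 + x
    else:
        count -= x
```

x=3: not even, count = 0-3 = -3
x=-2: even, count = (-3)*2+(-2) = -8
x=11: not even, count = (-8)-11 = -19
x=8: even, count = (-19)*2+8 = -30
x=7: not even, count = (-30)-7 = -37
x=1: not even, count = (-37)-1 = -38
x=9: not even, count = (-38)-9 = -47
x=12: even, count = (-47)*2+12 = -82
x=14: even, count = (-82)*2+14 = -150

-150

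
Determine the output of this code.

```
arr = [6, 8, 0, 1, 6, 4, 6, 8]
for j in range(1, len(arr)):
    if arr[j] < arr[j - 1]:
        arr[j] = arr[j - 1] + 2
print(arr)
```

j=1: 8>=6, unchanged → [6, 8, 0, 1, 6, 4, 6, 8]
j=2: 0<8, arr[2] = 8+2 = 10 → [6, 8, 10, 1, 6, 4, 6, 8]
j=3: 1<10, arr[3] = 10+2 = 12 → [6, 8, 10, 12, 6, 4, 6, 8]
j=4: 6<12, arr[4] = 12+2 = 14 → [6, 8, 10, 12, 14, 4, 6, 8]
j=5: 4<14, arr[5] = 14+2 = 16 → [6, 8, 10, 12, 14, 16, 6, 8]
j=6: 6<16, arr[6] = 16+2 = 18 → [6, 8, 10, 12, 14, 16, 18, 8]
j=7: 8<18, arr[7] = 18+2 = 20 → [6, 8, 10, 12, 14, 16, 18, 20]

[6, 8, 10, 12, 14, 16, 18, 20]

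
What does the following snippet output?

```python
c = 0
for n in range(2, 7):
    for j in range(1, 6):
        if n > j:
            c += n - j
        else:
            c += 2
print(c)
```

55

n=2,j=1: 2>1, c = 0+1 = 1
n=2,j=2: not 2>2, c = 1+2 = 3
n=2,j=3: not 2>3, c = 3+2 = 5
n=2,j=4: not 2>4, c = 5+2 = 7
n=2,j=5: not 2>5, c = 7+2 = 9
n=3,j=1: 3>1, c = 9+2 = 11
n=3,j=2: 3>2, c = 11+1 = 12
n=3,j=3: not 3>3, c = 12+2 = 14
n=3,j=4: not 3>4, c = 14+2 = 16
n=3,j=5: not 3>5, c = 16+2 = 18
n=4,j=1: 4>1, c = 18+3 = 21
n=4,j=2: 4>2, c = 21+2 = 23
n=4,j=3: 4>3, c = 23+1 = 24
n=4,j=4: not 4>4, c = 24+2 = 26
n=4,j=5: not 4>5, c = 26+2 = 28
n=5,j=1: 5>1, c = 28+4 = 32
n=5,j=2: 5>2, c = 32+3 = 35
n=5,j=3: 5>3, c = 35+2 = 37
n=5,j=4: 5>4, c = 37+1 = 38
n=5,j=5: not 5>5, c = 38+2 = 40
n=6,j=1: 6>1, c = 40+5 = 45
n=6,j=2: 6>2, c = 45+4 = 49
n=6,j=3: 6>3, c = 49+3 = 52
n=6,j=4: 6>4, c = 52+2 = 54
n=6,j=5: 6>5, c = 54+1 = 55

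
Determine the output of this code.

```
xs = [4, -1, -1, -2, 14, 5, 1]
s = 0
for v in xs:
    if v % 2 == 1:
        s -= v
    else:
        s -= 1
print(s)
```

v=4: not odd, s = 0-1 = -1
v=-1: odd, s = (-1)-(-1) = 0
v=-1: odd, s = 0-(-1) = 1
v=-2: not odd, s = 1-1 = 0
v=14: not odd, s = 0-1 = -1
v=5: odd, s = (-1)-5 = -6
v=1: odd, s = (-6)-1 = -7

-7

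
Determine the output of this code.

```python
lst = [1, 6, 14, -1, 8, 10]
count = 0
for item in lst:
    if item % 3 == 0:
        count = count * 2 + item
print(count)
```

item=1: not %3==0
item=6: %3==0, count = 0*2+6 = 6
item=14: not %3==0
item=-1: not %3==0
item=8: not %3==0
item=10: not %3==0

6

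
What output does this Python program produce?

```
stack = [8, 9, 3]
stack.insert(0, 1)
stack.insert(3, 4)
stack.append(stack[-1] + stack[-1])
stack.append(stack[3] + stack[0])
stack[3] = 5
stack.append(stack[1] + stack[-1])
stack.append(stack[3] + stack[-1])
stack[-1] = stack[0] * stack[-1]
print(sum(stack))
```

68

insert 1 at 0 → [1, 8, 9, 3]
insert 4 at 3 → [1, 8, 9, 4, 3]
append stack[-1]+stack[-1] = 3+3 = 6 → [1, 8, 9, 4, 3, 6]
append stack[3]+stack[0] = 4+1 = 5 → [1, 8, 9, 4, 3, 6, 5]
stack[3] = 5 → [1, 8, 9, 5, 3, 6, 5]
append stack[1]+stack[-1] = 8+5 = 13 → [1, 8, 9, 5, 3, 6, 5, 13]
append stack[3]+stack[-1] = 5+13 = 18 → [1, 8, 9, 5, 3, 6, 5, 13, 18]
stack[-1] = stack[0]*stack[-1] = 1*18 = 18 → [1, 8, 9, 5, 3, 6, 5, 13, 18]
sum = 68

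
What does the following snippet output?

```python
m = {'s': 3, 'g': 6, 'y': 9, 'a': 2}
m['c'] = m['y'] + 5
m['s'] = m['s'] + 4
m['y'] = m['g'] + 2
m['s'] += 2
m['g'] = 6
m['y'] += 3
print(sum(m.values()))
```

42

m['c'] = m['y']+5 = 14 → {'s': 3, 'g': 6, 'y': 9, 'a': 2, 'c': 14}
m['s'] = m['s']+4 = 7 → {'s': 7, 'g': 6, 'y': 9, 'a': 2, 'c': 14}
m['y'] = m['g']+2 = 8 → {'s': 7, 'g': 6, 'y': 8, 'a': 2, 'c': 14}
m['s'] = 7+2 = 9 → {'s': 9, 'g': 6, 'y': 8, 'a': 2, 'c': 14}
m['g'] = 6 → {'s': 9, 'g': 6, 'y': 8, 'a': 2, 'c': 14}
m['y'] = 8+3 = 11 → {'s': 9, 'g': 6, 'y': 11, 'a': 2, 'c': 14}
sum of values = 42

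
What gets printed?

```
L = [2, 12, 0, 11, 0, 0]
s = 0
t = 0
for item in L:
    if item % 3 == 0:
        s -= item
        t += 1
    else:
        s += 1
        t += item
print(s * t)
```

item=2: not %3==0, s = 0+1 = 1; t=2
item=12: %3==0, s = 1-12 = -11; t=3
item=0: %3==0, s = (-11)-0 = -11; t=4
item=11: not %3==0, s = (-11)+1 = -10; t=15
item=0: %3==0, s = (-10)-0 = -10; t=16
item=0: %3==0, s = (-10)-0 = -10; t=17
s*t = (-10)*17 = -170

-170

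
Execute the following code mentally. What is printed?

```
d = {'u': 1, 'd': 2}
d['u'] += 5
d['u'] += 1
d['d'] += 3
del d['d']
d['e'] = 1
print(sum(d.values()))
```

8

d['u'] = 1+5 = 6 → {'u': 6, 'd': 2}
d['u'] = 6+1 = 7 → {'u': 7, 'd': 2}
d['d'] = 2+3 = 5 → {'u': 7, 'd': 5}
del 'd' → {'u': 7}
d['e'] = 1 → {'u': 7, 'e': 1}
sum of values = 8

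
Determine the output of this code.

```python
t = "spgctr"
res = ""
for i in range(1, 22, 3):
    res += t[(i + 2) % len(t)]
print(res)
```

i=1: add t[3]='c' → 'c'
i=4: add t[0]='s' → 'cs'
i=7: add t[3]='c' → 'csc'
i=10: add t[0]='s' → 'cscs'
i=13: add t[3]='c' → 'cscsc'
i=16: add t[0]='s' → 'cscscs'
i=19: add t[3]='c' → 'cscscsc'

cscscsc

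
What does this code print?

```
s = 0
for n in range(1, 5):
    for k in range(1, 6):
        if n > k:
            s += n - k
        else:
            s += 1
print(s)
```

24

n=1,k=1: not 1>1, s = 0+1 = 1
n=1,k=2: not 1>2, s = 1+1 = 2
n=1,k=3: not 1>3, s = 2+1 = 3
n=1,k=4: not 1>4, s = 3+1 = 4
n=1,k=5: not 1>5, s = 4+1 = 5
n=2,k=1: 2>1, s = 5+1 = 6
n=2,k=2: not 2>2, s = 6+1 = 7
n=2,k=3: not 2>3, s = 7+1 = 8
n=2,k=4: not 2>4, s = 8+1 = 9
n=2,k=5: not 2>5, s = 9+1 = 10
n=3,k=1: 3>1, s = 10+2 = 12
n=3,k=2: 3>2, s = 12+1 = 13
n=3,k=3: not 3>3, s = 13+1 = 14
n=3,k=4: not 3>4, s = 14+1 = 15
n=3,k=5: not 3>5, s = 15+1 = 16
n=4,k=1: 4>1, s = 16+3 = 19
n=4,k=2: 4>2, s = 19+2 = 21
n=4,k=3: 4>3, s = 21+1 = 22
n=4,k=4: not 4>4, s = 22+1 = 23
n=4,k=5: not 4>5, s = 23+1 = 24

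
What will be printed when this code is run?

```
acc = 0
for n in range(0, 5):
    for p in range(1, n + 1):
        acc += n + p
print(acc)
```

50

n=1,p=1: acc = 0+2 = 2
n=2,p=1: acc = 2+3 = 5
n=2,p=2: acc = 5+4 = 9
n=3,p=1: acc = 9+4 = 13
n=3,p=2: acc = 13+5 = 18
n=3,p=3: acc = 18+6 = 24
n=4,p=1: acc = 24+5 = 29
n=4,p=2: acc = 29+6 = 35
n=4,p=3: acc = 35+7 = 42
n=4,p=4: acc = 42+8 = 50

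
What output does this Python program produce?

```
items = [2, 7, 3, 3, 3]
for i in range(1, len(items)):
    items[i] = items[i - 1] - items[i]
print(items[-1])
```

-14

i=1: items[1] = 2-7 = -5 → [2, -5, 3, 3, 3]
i=2: items[2] = (-5)-3 = -8 → [2, -5, -8, 3, 3]
i=3: items[3] = (-8)-3 = -11 → [2, -5, -8, -11, 3]
i=4: items[4] = (-11)-3 = -14 → [2, -5, -8, -11, -14]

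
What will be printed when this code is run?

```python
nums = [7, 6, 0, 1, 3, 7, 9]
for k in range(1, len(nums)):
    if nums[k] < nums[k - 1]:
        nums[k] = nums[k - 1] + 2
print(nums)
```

[7, 9, 11, 13, 15, 17, 19]

k=1: 6<7, nums[1] = 7+2 = 9 → [7, 9, 0, 1, 3, 7, 9]
k=2: 0<9, nums[2] = 9+2 = 11 → [7, 9, 11, 1, 3, 7, 9]
k=3: 1<11, nums[3] = 11+2 = 13 → [7, 9, 11, 13, 3, 7, 9]
k=4: 3<13, nums[4] = 13+2 = 15 → [7, 9, 11, 13, 15, 7, 9]
k=5: 7<15, nums[5] = 15+2 = 17 → [7, 9, 11, 13, 15, 17, 9]
k=6: 9<17, nums[6] = 17+2 = 19 → [7, 9, 11, 13, 15, 17, 19]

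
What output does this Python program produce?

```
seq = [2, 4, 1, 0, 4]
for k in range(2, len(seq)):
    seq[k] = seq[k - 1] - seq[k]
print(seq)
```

[2, 4, 3, 3, -1]

k=2: seq[2] = 4-1 = 3 → [2, 4, 3, 0, 4]
k=3: seq[3] = 3-0 = 3 → [2, 4, 3, 3, 4]
k=4: seq[4] = 3-4 = -1 → [2, 4, 3, 3, -1]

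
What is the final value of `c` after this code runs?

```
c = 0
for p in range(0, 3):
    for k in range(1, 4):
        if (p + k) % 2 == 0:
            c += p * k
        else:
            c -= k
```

p=0,k=1: odd sum, c = 0-1 = -1
p=0,k=2: even sum, c = (-1)+0 = -1
p=0,k=3: odd sum, c = (-1)-3 = -4
p=1,k=1: even sum, c = (-4)+1 = -3
p=1,k=2: odd sum, c = (-3)-2 = -5
p=1,k=3: even sum, c = (-5)+3 = -2
p=2,k=1: odd sum, c = (-2)-1 = -3
p=2,k=2: even sum, c = (-3)+4 = 1
p=2,k=3: odd sum, c = 1-3 = -2

-2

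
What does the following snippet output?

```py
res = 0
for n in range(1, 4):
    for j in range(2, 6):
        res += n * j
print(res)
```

n=1,j=2: res = 0+2 = 2
n=1,j=3: res = 2+3 = 5
n=1,j=4: res = 5+4 = 9
n=1,j=5: res = 9+5 = 14
n=2,j=2: res = 14+4 = 18
n=2,j=3: res = 18+6 = 24
n=2,j=4: res = 24+8 = 32
n=2,j=5: res = 32+10 = 42
n=3,j=2: res = 42+6 = 48
n=3,j=3: res = 48+9 = 57
n=3,j=4: res = 57+12 = 69
n=3,j=5: res = 69+15 = 84

84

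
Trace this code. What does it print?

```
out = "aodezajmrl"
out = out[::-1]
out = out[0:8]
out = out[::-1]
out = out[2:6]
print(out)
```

zajm

reverse → 'lrmjazedoa'
slice [0:8] → 'lrmjazed'
reverse → 'dezajmrl'
slice [2:6] → 'zajm'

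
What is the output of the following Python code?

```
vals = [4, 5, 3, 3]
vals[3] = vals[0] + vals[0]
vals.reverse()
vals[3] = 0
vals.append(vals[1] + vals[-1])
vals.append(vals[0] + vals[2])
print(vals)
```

vals[3] = vals[0]+vals[0] = 4+4 = 8 → [4, 5, 3, 8]
reverse → [8, 3, 5, 4]
vals[3] = 0 → [8, 3, 5, 0]
append vals[1]+vals[-1] = 3+0 = 3 → [8, 3, 5, 0, 3]
append vals[0]+vals[2] = 8+5 = 13 → [8, 3, 5, 0, 3, 13]

[8, 3, 5, 0, 3, 13]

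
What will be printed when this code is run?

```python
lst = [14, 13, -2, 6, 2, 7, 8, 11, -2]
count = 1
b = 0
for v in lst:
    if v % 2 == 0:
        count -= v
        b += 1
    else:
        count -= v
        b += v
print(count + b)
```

v=14: even, count = 1-14 = -13; b=1
v=13: not even, count = (-13)-13 = -26; b=14
v=-2: even, count = (-26)-(-2) = -24; b=15
v=6: even, count = (-24)-6 = -30; b=16
v=2: even, count = (-30)-2 = -32; b=17
v=7: not even, count = (-32)-7 = -39; b=24
v=8: even, count = (-39)-8 = -47; b=25
v=11: not even, count = (-47)-11 = -58; b=36
v=-2: even, count = (-58)-(-2) = -56; b=37
count+b = (-56)+37 = -19

-19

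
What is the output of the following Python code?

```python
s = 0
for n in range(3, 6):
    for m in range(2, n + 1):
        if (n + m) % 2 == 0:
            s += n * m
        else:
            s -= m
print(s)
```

62

n=3,m=2: odd sum, s = 0-2 = -2
n=3,m=3: even sum, s = (-2)+9 = 7
n=4,m=2: even sum, s = 7+8 = 15
n=4,m=3: odd sum, s = 15-3 = 12
n=4,m=4: even sum, s = 12+16 = 28
n=5,m=2: odd sum, s = 28-2 = 26
n=5,m=3: even sum, s = 26+15 = 41
n=5,m=4: odd sum, s = 41-4 = 37
n=5,m=5: even sum, s = 37+25 = 62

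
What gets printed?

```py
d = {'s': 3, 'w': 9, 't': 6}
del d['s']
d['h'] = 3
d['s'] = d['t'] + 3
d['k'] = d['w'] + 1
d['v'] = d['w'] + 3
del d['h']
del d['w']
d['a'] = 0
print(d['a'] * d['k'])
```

del 's' → {'w': 9, 't': 6}
d['h'] = 3 → {'w': 9, 't': 6, 'h': 3}
d['s'] = d['t']+3 = 9 → {'w': 9, 't': 6, 'h': 3, 's': 9}
d['k'] = d['w']+1 = 10 → {'w': 9, 't': 6, 'h': 3, 's': 9, 'k': 10}
d['v'] = d['w']+3 = 12 → {'w': 9, 't': 6, 'h': 3, 's': 9, 'k': 10, 'v': 12}
del 'h' → {'w': 9, 't': 6, 's': 9, 'k': 10, 'v': 12}
del 'w' → {'t': 6, 's': 9, 'k': 10, 'v': 12}
d['a'] = 0 → {'t': 6, 's': 9, 'k': 10, 'v': 12, 'a': 0}
d['a']*d['k'] = 0*10 = 0

0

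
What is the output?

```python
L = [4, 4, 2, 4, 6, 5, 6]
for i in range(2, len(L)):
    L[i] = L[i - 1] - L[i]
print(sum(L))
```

i=2: L[2] = 4-2 = 2 → [4, 4, 2, 4, 6, 5, 6]
i=3: L[3] = 2-4 = -2 → [4, 4, 2, -2, 6, 5, 6]
i=4: L[4] = (-2)-6 = -8 → [4, 4, 2, -2, -8, 5, 6]
i=5: L[5] = (-8)-5 = -13 → [4, 4, 2, -2, -8, -13, 6]
i=6: L[6] = (-13)-6 = -19 → [4, 4, 2, -2, -8, -13, -19]
sum = -32

-32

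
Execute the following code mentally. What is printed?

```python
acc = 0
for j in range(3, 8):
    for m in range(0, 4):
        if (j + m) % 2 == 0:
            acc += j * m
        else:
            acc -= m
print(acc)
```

j=3,m=0: odd sum, acc = 0-0 = 0
j=3,m=1: even sum, acc = 0+3 = 3
j=3,m=2: odd sum, acc = 3-2 = 1
j=3,m=3: even sum, acc = 1+9 = 10
j=4,m=0: even sum, acc = 10+0 = 10
j=4,m=1: odd sum, acc = 10-1 = 9
j=4,m=2: even sum, acc = 9+8 = 17
j=4,m=3: odd sum, acc = 17-3 = 14
j=5,m=0: odd sum, acc = 14-0 = 14
j=5,m=1: even sum, acc = 14+5 = 19
j=5,m=2: odd sum, acc = 19-2 = 17
j=5,m=3: even sum, acc = 17+15 = 32
j=6,m=0: even sum, acc = 32+0 = 32
j=6,m=1: odd sum, acc = 32-1 = 31
j=6,m=2: even sum, acc = 31+12 = 43
j=6,m=3: odd sum, acc = 43-3 = 40
j=7,m=0: odd sum, acc = 40-0 = 40
j=7,m=1: even sum, acc = 40+7 = 47
j=7,m=2: odd sum, acc = 47-2 = 45
j=7,m=3: even sum, acc = 45+21 = 66

66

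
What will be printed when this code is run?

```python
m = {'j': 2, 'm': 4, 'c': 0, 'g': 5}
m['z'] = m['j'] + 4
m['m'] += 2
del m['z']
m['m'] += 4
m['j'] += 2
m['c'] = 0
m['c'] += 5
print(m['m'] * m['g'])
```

50

m['z'] = m['j']+4 = 6 → {'j': 2, 'm': 4, 'c': 0, 'g': 5, 'z': 6}
m['m'] = 4+2 = 6 → {'j': 2, 'm': 6, 'c': 0, 'g': 5, 'z': 6}
del 'z' → {'j': 2, 'm': 6, 'c': 0, 'g': 5}
m['m'] = 6+4 = 10 → {'j': 2, 'm': 10, 'c': 0, 'g': 5}
m['j'] = 2+2 = 4 → {'j': 4, 'm': 10, 'c': 0, 'g': 5}
m['c'] = 0 → {'j': 4, 'm': 10, 'c': 0, 'g': 5}
m['c'] = 0+5 = 5 → {'j': 4, 'm': 10, 'c': 5, 'g': 5}
m['m']*m['g'] = 10*5 = 50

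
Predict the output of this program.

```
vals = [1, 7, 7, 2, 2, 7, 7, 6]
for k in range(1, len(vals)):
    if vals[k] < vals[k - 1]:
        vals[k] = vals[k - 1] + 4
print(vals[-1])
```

27

k=1: 7>=1, unchanged → [1, 7, 7, 2, 2, 7, 7, 6]
k=2: 7>=7, unchanged → [1, 7, 7, 2, 2, 7, 7, 6]
k=3: 2<7, vals[3] = 7+4 = 11 → [1, 7, 7, 11, 2, 7, 7, 6]
k=4: 2<11, vals[4] = 11+4 = 15 → [1, 7, 7, 11, 15, 7, 7, 6]
k=5: 7<15, vals[5] = 15+4 = 19 → [1, 7, 7, 11, 15, 19, 7, 6]
k=6: 7<19, vals[6] = 19+4 = 23 → [1, 7, 7, 11, 15, 19, 23, 6]
k=7: 6<23, vals[7] = 23+4 = 27 → [1, 7, 7, 11, 15, 19, 23, 27]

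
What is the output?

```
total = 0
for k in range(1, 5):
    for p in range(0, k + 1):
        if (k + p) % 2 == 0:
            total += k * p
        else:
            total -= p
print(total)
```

k=1,p=0: odd sum, total = 0-0 = 0
k=1,p=1: even sum, total = 0+1 = 1
k=2,p=0: even sum, total = 1+0 = 1
k=2,p=1: odd sum, total = 1-1 = 0
k=2,p=2: even sum, total = 0+4 = 4
k=3,p=0: odd sum, total = 4-0 = 4
k=3,p=1: even sum, total = 4+3 = 7
k=3,p=2: odd sum, total = 7-2 = 5
k=3,p=3: even sum, total = 5+9 = 14
k=4,p=0: even sum, total = 14+0 = 14
k=4,p=1: odd sum, total = 14-1 = 13
k=4,p=2: even sum, total = 13+8 = 21
k=4,p=3: odd sum, total = 21-3 = 18
k=4,p=4: even sum, total = 18+16 = 34

34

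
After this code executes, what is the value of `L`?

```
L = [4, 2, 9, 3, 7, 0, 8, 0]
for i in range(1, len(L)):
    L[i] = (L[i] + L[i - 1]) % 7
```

i=1: L[1] = (2+4)%7 = 6 → [4, 6, 9, 3, 7, 0, 8, 0]
i=2: L[2] = (9+6)%7 = 1 → [4, 6, 1, 3, 7, 0, 8, 0]
i=3: L[3] = (3+1)%7 = 4 → [4, 6, 1, 4, 7, 0, 8, 0]
i=4: L[4] = (7+4)%7 = 4 → [4, 6, 1, 4, 4, 0, 8, 0]
i=5: L[5] = (0+4)%7 = 4 → [4, 6, 1, 4, 4, 4, 8, 0]
i=6: L[6] = (8+4)%7 = 5 → [4, 6, 1, 4, 4, 4, 5, 0]
i=7: L[7] = (0+5)%7 = 5 → [4, 6, 1, 4, 4, 4, 5, 5]

[4, 6, 1, 4, 4, 4, 5, 5]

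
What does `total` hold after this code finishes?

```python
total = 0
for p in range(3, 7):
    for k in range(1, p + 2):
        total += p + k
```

p=3,k=1: total = 0+4 = 4
p=3,k=2: total = 4+5 = 9
p=3,k=3: total = 9+6 = 15
p=3,k=4: total = 15+7 = 22
p=4,k=1: total = 22+5 = 27
p=4,k=2: total = 27+6 = 33
p=4,k=3: total = 33+7 = 40
p=4,k=4: total = 40+8 = 48
p=4,k=5: total = 48+9 = 57
p=5,k=1: total = 57+6 = 63
p=5,k=2: total = 63+7 = 70
p=5,k=3: total = 70+8 = 78
p=5,k=4: total = 78+9 = 87
p=5,k=5: total = 87+10 = 97
p=5,k=6: total = 97+11 = 108
p=6,k=1: total = 108+7 = 115
p=6,k=2: total = 115+8 = 123
p=6,k=3: total = 123+9 = 132
p=6,k=4: total = 132+10 = 142
p=6,k=5: total = 142+11 = 153
p=6,k=6: total = 153+12 = 165
p=6,k=7: total = 165+13 = 178

178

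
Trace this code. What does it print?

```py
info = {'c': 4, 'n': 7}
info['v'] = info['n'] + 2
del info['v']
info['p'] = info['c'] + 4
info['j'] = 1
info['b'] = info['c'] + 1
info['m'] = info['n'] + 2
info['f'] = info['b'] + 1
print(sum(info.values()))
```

info['v'] = info['n']+2 = 9 → {'c': 4, 'n': 7, 'v': 9}
del 'v' → {'c': 4, 'n': 7}
info['p'] = info['c']+4 = 8 → {'c': 4, 'n': 7, 'p': 8}
info['j'] = 1 → {'c': 4, 'n': 7, 'p': 8, 'j': 1}
info['b'] = info['c']+1 = 5 → {'c': 4, 'n': 7, 'p': 8, 'j': 1, 'b': 5}
info['m'] = info['n']+2 = 9 → {'c': 4, 'n': 7, 'p': 8, 'j': 1, 'b': 5, 'm': 9}
info['f'] = info['b']+1 = 6 → {'c': 4, 'n': 7, 'p': 8, 'j': 1, 'b': 5, 'm': 9, 'f': 6}
sum of values = 40

40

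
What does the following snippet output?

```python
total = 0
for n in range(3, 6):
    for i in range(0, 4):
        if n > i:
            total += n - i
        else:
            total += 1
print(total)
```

31

n=3,i=0: 3>0, total = 0+3 = 3
n=3,i=1: 3>1, total = 3+2 = 5
n=3,i=2: 3>2, total = 5+1 = 6
n=3,i=3: not 3>3, total = 6+1 = 7
n=4,i=0: 4>0, total = 7+4 = 11
n=4,i=1: 4>1, total = 11+3 = 14
n=4,i=2: 4>2, total = 14+2 = 16
n=4,i=3: 4>3, total = 16+1 = 17
n=5,i=0: 5>0, total = 17+5 = 22
n=5,i=1: 5>1, total = 22+4 = 26
n=5,i=2: 5>2, total = 26+3 = 29
n=5,i=3: 5>3, total = 29+2 = 31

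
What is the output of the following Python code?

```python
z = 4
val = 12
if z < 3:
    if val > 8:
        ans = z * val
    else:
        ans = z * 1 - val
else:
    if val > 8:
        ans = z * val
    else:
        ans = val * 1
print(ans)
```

48

z=4, val=12
z < 3 is False; val > 8 is True
→ ans = z * val = 48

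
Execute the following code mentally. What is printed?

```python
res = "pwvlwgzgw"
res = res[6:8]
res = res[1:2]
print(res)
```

g

slice [6:8] → 'zg'
slice [1:2] → 'g'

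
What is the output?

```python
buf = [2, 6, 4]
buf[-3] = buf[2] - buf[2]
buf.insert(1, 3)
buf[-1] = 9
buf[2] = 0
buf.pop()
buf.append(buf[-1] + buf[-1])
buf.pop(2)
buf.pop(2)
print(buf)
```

buf[-3] = buf[2]-buf[2] = 4-4 = 0 → [0, 6, 4]
insert 3 at 1 → [0, 3, 6, 4]
buf[-1] = 9 → [0, 3, 6, 9]
buf[2] = 0 → [0, 3, 0, 9]
pop() removes 9 → [0, 3, 0]
append buf[-1]+buf[-1] = 0+0 = 0 → [0, 3, 0, 0]
pop(2) removes 0 → [0, 3, 0]
pop(2) removes 0 → [0, 3]

[0, 3]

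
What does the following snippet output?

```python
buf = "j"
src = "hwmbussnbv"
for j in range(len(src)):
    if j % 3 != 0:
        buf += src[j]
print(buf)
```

j=0: skip
j=1: add 'w' → 'jw'
j=2: add 'm' → 'jwm'
j=3: skip
j=4: add 'u' → 'jwmu'
j=5: add 's' → 'jwmus'
j=6: skip
j=7: add 'n' → 'jwmusn'
j=8: add 'b' → 'jwmusnb'
j=9: skip

jwmusnb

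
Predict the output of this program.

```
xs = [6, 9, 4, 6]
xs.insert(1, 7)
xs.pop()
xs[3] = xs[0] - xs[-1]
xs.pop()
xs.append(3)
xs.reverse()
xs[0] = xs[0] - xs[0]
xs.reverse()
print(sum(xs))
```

22

insert 7 at 1 → [6, 7, 9, 4, 6]
pop() removes 6 → [6, 7, 9, 4]
xs[3] = xs[0]-xs[-1] = 6-4 = 2 → [6, 7, 9, 2]
pop() removes 2 → [6, 7, 9]
append 3 → [6, 7, 9, 3]
reverse → [3, 9, 7, 6]
xs[0] = xs[0]-xs[0] = 3-3 = 0 → [0, 9, 7, 6]
reverse → [6, 7, 9, 0]
sum = 22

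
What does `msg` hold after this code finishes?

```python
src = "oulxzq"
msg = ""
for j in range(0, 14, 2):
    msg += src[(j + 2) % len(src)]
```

'lzolzol'

j=0: add src[2]='l' → 'l'
j=2: add src[4]='z' → 'lz'
j=4: add src[0]='o' → 'lzo'
j=6: add src[2]='l' → 'lzol'
j=8: add src[4]='z' → 'lzolz'
j=10: add src[0]='o' → 'lzolzo'
j=12: add src[2]='l' → 'lzolzol'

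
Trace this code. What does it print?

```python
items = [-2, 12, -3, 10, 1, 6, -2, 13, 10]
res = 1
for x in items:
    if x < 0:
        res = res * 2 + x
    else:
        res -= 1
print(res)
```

x=-2: <0, res = 1*2+(-2) = 0
x=12: not <0, res = 0-1 = -1
x=-3: <0, res = (-1)*2+(-3) = -5
x=10: not <0, res = (-5)-1 = -6
x=1: not <0, res = (-6)-1 = -7
x=6: not <0, res = (-7)-1 = -8
x=-2: <0, res = (-8)*2+(-2) = -18
x=13: not <0, res = (-18)-1 = -19
x=10: not <0, res = (-19)-1 = -20

-20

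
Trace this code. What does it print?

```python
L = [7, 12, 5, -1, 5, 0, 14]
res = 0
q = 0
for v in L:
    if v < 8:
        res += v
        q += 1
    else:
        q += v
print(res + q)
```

v=7: <8, res = 0+7 = 7; q=1
v=12: not <8; q=13
v=5: <8, res = 7+5 = 12; q=14
v=-1: <8, res = 12+(-1) = 11; q=15
v=5: <8, res = 11+5 = 16; q=16
v=0: <8, res = 16+0 = 16; q=17
v=14: not <8; q=31
res+q = 16+31 = 47

47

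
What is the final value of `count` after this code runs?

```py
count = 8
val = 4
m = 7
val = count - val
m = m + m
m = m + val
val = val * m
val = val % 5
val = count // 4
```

8

val = 8-4 = 4
m = 7+7 = 14
m = 14+4 = 18
val = 4*18 = 72
val = 72%5 = 2
val = 8//4 = 2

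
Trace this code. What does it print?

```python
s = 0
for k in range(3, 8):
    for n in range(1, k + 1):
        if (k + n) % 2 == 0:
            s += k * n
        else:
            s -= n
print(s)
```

232

k=3,n=1: even sum, s = 0+3 = 3
k=3,n=2: odd sum, s = 3-2 = 1
k=3,n=3: even sum, s = 1+9 = 10
k=4,n=1: odd sum, s = 10-1 = 9
k=4,n=2: even sum, s = 9+8 = 17
k=4,n=3: odd sum, s = 17-3 = 14
k=4,n=4: even sum, s = 14+16 = 30
k=5,n=1: even sum, s = 30+5 = 35
k=5,n=2: odd sum, s = 35-2 = 33
k=5,n=3: even sum, s = 33+15 = 48
k=5,n=4: odd sum, s = 48-4 = 44
k=5,n=5: even sum, s = 44+25 = 69
k=6,n=1: odd sum, s = 69-1 = 68
k=6,n=2: even sum, s = 68+12 = 80
k=6,n=3: odd sum, s = 80-3 = 77
k=6,n=4: even sum, s = 77+24 = 101
k=6,n=5: odd sum, s = 101-5 = 96
k=6,n=6: even sum, s = 96+36 = 132
k=7,n=1: even sum, s = 132+7 = 139
k=7,n=2: odd sum, s = 139-2 = 137
k=7,n=3: even sum, s = 137+21 = 158
k=7,n=4: odd sum, s = 158-4 = 154
k=7,n=5: even sum, s = 154+35 = 189
k=7,n=6: odd sum, s = 189-6 = 183
k=7,n=7: even sum, s = 183+49 = 232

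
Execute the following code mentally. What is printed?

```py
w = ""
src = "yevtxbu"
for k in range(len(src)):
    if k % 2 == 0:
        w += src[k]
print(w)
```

k=0: add 'y' → 'y'
k=1: skip
k=2: add 'v' → 'yv'
k=3: skip
k=4: add 'x' → 'yvx'
k=5: skip
k=6: add 'u' → 'yvxu'

yvxu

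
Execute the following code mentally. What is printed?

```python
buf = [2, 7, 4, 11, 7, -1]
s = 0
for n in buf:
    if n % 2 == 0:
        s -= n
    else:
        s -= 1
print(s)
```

-10

n=2: even, s = 0-2 = -2
n=7: not even, s = (-2)-1 = -3
n=4: even, s = (-3)-4 = -7
n=11: not even, s = (-7)-1 = -8
n=7: not even, s = (-8)-1 = -9
n=-1: not even, s = (-9)-1 = -10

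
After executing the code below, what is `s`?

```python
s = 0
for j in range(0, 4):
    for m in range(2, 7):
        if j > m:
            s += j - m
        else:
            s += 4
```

77

j=0,m=2: not 0>2, s = 0+4 = 4
j=0,m=3: not 0>3, s = 4+4 = 8
j=0,m=4: not 0>4, s = 8+4 = 12
j=0,m=5: not 0>5, s = 12+4 = 16
j=0,m=6: not 0>6, s = 16+4 = 20
j=1,m=2: not 1>2, s = 20+4 = 24
j=1,m=3: not 1>3, s = 24+4 = 28
j=1,m=4: not 1>4, s = 28+4 = 32
j=1,m=5: not 1>5, s = 32+4 = 36
j=1,m=6: not 1>6, s = 36+4 = 40
j=2,m=2: not 2>2, s = 40+4 = 44
j=2,m=3: not 2>3, s = 44+4 = 48
j=2,m=4: not 2>4, s = 48+4 = 52
j=2,m=5: not 2>5, s = 52+4 = 56
j=2,m=6: not 2>6, s = 56+4 = 60
j=3,m=2: 3>2, s = 60+1 = 61
j=3,m=3: not 3>3, s = 61+4 = 65
j=3,m=4: not 3>4, s = 65+4 = 69
j=3,m=5: not 3>5, s = 69+4 = 73
j=3,m=6: not 3>6, s = 73+4 = 77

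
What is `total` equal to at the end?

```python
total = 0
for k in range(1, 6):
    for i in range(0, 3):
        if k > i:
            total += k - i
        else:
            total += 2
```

k=1,i=0: 1>0, total = 0+1 = 1
k=1,i=1: not 1>1, total = 1+2 = 3
k=1,i=2: not 1>2, total = 3+2 = 5
k=2,i=0: 2>0, total = 5+2 = 7
k=2,i=1: 2>1, total = 7+1 = 8
k=2,i=2: not 2>2, total = 8+2 = 10
k=3,i=0: 3>0, total = 10+3 = 13
k=3,i=1: 3>1, total = 13+2 = 15
k=3,i=2: 3>2, total = 15+1 = 16
k=4,i=0: 4>0, total = 16+4 = 20
k=4,i=1: 4>1, total = 20+3 = 23
k=4,i=2: 4>2, total = 23+2 = 25
k=5,i=0: 5>0, total = 25+5 = 30
k=5,i=1: 5>1, total = 30+4 = 34
k=5,i=2: 5>2, total = 34+3 = 37

37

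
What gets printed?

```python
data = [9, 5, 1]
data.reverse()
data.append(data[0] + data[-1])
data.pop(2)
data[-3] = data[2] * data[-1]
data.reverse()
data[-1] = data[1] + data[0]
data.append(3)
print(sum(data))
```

reverse → [1, 5, 9]
append data[0]+data[-1] = 1+9 = 10 → [1, 5, 9, 10]
pop(2) removes 9 → [1, 5, 10]
data[-3] = data[2]*data[-1] = 10*10 = 100 → [100, 5, 10]
reverse → [10, 5, 100]
data[-1] = data[1]+data[0] = 5+10 = 15 → [10, 5, 15]
append 3 → [10, 5, 15, 3]
sum = 33

33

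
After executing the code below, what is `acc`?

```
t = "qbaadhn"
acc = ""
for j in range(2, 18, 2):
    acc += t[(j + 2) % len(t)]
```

'dnbahqad'

j=2: add t[4]='d' → 'd'
j=4: add t[6]='n' → 'dn'
j=6: add t[1]='b' → 'dnb'
j=8: add t[3]='a' → 'dnba'
j=10: add t[5]='h' → 'dnbah'
j=12: add t[0]='q' → 'dnbahq'
j=14: add t[2]='a' → 'dnbahqa'
j=16: add t[4]='d' → 'dnbahqad'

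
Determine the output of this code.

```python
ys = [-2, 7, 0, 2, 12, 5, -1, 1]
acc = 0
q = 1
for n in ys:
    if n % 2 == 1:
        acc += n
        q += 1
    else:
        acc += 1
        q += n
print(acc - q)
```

-1

n=-2: not odd, acc = 0+1 = 1; q=-1
n=7: odd, acc = 1+7 = 8; q=0
n=0: not odd, acc = 8+1 = 9; q=0
n=2: not odd, acc = 9+1 = 10; q=2
n=12: not odd, acc = 10+1 = 11; q=14
n=5: odd, acc = 11+5 = 16; q=15
n=-1: odd, acc = 16+(-1) = 15; q=16
n=1: odd, acc = 15+1 = 16; q=17
acc-q = 16-17 = -1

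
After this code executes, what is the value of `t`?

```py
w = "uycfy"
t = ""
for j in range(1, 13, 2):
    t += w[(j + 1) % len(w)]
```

j=1: add w[2]='c' → 'c'
j=3: add w[4]='y' → 'cy'
j=5: add w[1]='y' → 'cyy'
j=7: add w[3]='f' → 'cyyf'
j=9: add w[0]='u' → 'cyyfu'
j=11: add w[2]='c' → 'cyyfuc'

'cyyfuc'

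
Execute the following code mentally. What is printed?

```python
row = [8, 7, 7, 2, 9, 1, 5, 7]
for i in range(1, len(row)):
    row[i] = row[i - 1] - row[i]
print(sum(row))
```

-93

i=1: row[1] = 8-7 = 1 → [8, 1, 7, 2, 9, 1, 5, 7]
i=2: row[2] = 1-7 = -6 → [8, 1, -6, 2, 9, 1, 5, 7]
i=3: row[3] = (-6)-2 = -8 → [8, 1, -6, -8, 9, 1, 5, 7]
i=4: row[4] = (-8)-9 = -17 → [8, 1, -6, -8, -17, 1, 5, 7]
i=5: row[5] = (-17)-1 = -18 → [8, 1, -6, -8, -17, -18, 5, 7]
i=6: row[6] = (-18)-5 = -23 → [8, 1, -6, -8, -17, -18, -23, 7]
i=7: row[7] = (-23)-7 = -30 → [8, 1, -6, -8, -17, -18, -23, -30]
sum = -93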